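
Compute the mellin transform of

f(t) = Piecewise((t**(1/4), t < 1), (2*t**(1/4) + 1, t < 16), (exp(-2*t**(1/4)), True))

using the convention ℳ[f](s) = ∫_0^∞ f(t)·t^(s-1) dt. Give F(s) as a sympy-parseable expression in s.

strip the power substitution: sqrt(t) on [0, 1); 2*sqrt(t) + 1 on [1, 4); exp(-2*sqrt(t)) on [4, ∞)
remove the power substitution first: t on [0, 1); 2*t + 1 on [1, 2); exp(-2*t) on [2, ∞)
decompose at 1, 16; ℳ[f](s) sums the 3 pieces' integrals
between 0 and 1 the integrand is t**(1/4)·t^(s-1)
segment 1 to 16 holds (2*t**(1/4) + 1); add its integral
on [16, ∞) integrate f = exp(-2*t**(1/4)) against the kernel

(20*2**(12*s)*s - 8*2**(8*s)*s + 4*2**(4*s)*s*(4*s + 1)*uppergamma(4*s, 4) - 256**s + 4096**s)/(256**s*s*(4*s + 1))
  Re(s) > -1/4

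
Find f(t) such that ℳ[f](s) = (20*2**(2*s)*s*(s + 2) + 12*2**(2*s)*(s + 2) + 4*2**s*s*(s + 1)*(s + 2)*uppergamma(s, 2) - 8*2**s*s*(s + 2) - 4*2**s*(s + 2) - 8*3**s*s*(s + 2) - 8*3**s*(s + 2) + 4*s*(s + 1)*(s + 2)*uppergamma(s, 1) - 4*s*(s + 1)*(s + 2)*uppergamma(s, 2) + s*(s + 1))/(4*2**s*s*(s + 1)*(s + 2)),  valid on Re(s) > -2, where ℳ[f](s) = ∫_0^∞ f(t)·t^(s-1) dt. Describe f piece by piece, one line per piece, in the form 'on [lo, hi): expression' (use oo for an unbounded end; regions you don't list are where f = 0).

cuts at 1/2, 1, 3/2, 2: linearity sums the 5 kernel integrals
between 0 and 1/2 the integrand is t**2·t^(s-1)
on [1/2, 1) integrate f = exp(-2*t) against the kernel
piece [1, 3/2): integrate (t + 1) against the kernel
∫ over [3/2, 2) of (t + 3)·t^(s-1) joins the sum
segment 2 to ∞ holds exp(-t); add its integral

on [0, 1/2): t**2
on [1/2, 1): exp(-2*t)
on [1, 3/2): t + 1
on [3/2, 2): t + 3
on [2, oo): exp(-t)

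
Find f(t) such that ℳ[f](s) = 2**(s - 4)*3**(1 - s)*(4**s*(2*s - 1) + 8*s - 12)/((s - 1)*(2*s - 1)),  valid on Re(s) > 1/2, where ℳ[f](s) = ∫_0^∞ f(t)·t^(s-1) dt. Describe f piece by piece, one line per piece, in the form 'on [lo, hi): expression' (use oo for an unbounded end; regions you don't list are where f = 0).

on [0, 2/3): sqrt(6)/(2*sqrt(t))
on [2/3, 8/3): 1/(2*t)

reversing the shared t-power: sqrt(6)*sqrt(t)/2 on [0, 2/3); 1/2 on [2/3, 8/3)
undo the common scale on t: sqrt(t) on [0, 1); 1/2 on [1, 4)
peel off the power substitution: t on [0, 1); 1/2 on [1, 2)
f breaks at 2/3 into 2 integrals to sum
the [0, 2/3) slice contributes ∫ sqrt(6)/(2*sqrt(t))·t^(s-1) dt
segment [2/3, 8/3) carries 1/(2*t); integrate it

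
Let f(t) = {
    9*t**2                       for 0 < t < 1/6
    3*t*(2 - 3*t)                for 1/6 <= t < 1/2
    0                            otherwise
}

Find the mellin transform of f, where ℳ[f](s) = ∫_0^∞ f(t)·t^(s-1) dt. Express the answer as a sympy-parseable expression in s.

(3*3**s*(s + 1) + 12*3**s - 2*s - 6)/(4*6**s*(s + 1)*(s + 2))
  Re(s) > -2

remove the common scale on t first: t**2 on [0, 1/2); t*(2 - t) on [1/2, 3/2)
peel off the shared t-power: t on [0, 1/2); 2 - t on [1/2, 3/2)
breakpoints 1/6: one integral from each of the 2 segments
for t in [0, 1/6): the term is ∫ 9*t**2·t^(s-1)
piece [1/6, 1/2): integrate 3*t*(2 - 3*t) against the kernel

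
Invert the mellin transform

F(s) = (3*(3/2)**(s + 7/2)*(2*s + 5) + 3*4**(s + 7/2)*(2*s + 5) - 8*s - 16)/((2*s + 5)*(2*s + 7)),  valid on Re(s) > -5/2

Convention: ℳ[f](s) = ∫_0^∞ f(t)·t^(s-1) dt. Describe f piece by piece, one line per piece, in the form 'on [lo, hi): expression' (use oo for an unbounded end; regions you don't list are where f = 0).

along the cuts 1, 3/2, ℳ[f](s) splits into 3 integrals
on [0, 1) integrate f = t**(5/2) against the kernel
on [1, 3/2): add ∫ 3*t**(7/2)·t^(s-1) dt
over [3/2, 4), the kernel integral of 3*t**(7/2)/2 enters the sum

on [0, 1): t**(5/2)
on [1, 3/2): 3*t**(7/2)
on [3/2, 4): 3*t**(7/2)/2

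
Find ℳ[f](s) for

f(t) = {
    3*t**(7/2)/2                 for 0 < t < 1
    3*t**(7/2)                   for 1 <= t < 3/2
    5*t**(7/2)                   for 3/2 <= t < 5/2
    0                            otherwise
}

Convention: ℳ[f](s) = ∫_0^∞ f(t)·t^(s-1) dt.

along the cuts 1, 3/2, ℳ[f](s) splits into 3 integrals
segment 0 to 1 holds 3*t**(7/2)/2; add its integral
∫ over [1, 3/2) of 3*t**(7/2)·t^(s-1) joins the sum
∫ 5*t**(7/2)·t^(s-1) over [3/2, 5/2)

(-4*(3/2)**(s + 7/2) + 10*(5/2)**(s + 7/2) - 3)/(2*s + 7)
  Re(s) > -7/2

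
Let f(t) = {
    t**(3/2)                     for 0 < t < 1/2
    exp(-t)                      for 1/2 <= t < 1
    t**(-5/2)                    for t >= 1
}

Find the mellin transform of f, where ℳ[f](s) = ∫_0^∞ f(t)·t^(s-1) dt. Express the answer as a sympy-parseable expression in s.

breakpoints 1/2, 1: one integral from each of the 3 segments
segment [0, 1/2) carries t**(3/2); integrate it
on [1/2, 1) integrate f = exp(-t) against the kernel
[1, ∞) adds the kernel integral of t**(-5/2)

(2*2**s*(2*s - 5)*(2*s + 3)*uppergamma(s, 1/2) - 2*2**s*(2*s - 5)*(2*s + 3)*uppergamma(s, 1) - 4*2**s*(2*s + 3) + sqrt(2)*(2*s - 5))/(2*2**s*(2*s - 5)*(2*s + 3))
  -3/2 < Re(s) < 5/2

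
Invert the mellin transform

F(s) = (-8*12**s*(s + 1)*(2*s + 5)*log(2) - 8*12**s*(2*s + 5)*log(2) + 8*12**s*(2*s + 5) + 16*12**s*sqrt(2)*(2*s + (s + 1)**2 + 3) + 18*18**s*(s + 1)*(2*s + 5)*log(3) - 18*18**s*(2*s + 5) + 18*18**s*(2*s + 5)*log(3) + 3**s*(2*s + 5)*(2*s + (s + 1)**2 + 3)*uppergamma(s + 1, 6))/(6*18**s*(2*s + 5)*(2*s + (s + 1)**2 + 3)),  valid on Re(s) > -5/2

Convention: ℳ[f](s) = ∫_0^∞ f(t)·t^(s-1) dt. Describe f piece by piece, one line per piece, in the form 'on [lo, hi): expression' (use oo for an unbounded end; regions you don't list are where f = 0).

peel off the shared t-power: 3*sqrt(3)*t**(3/2) on [0, 2/3); 3*t*log(3*t) on [2/3, 1); exp(-6*t) on [1, ∞)
reversing the common scale on t: t**(3/2) on [0, 2); t*log(t) on [2, 3); exp(-2*t) on [3, ∞)
slice at 2/3, 1, transform all 3 pieces, and sum them
∫ over [0, 2/3) of 3*sqrt(3)*t**(5/2)·t^(s-1) joins the sum
segment 2/3 to 1 holds 3*t**2*log(3*t); add its integral
∫ over [1, ∞) of t*exp(-6*t)·t^(s-1) joins the sum

on [0, 2/3): 3*sqrt(3)*t**(5/2)
on [2/3, 1): 3*t**2*log(3*t)
on [1, oo): t*exp(-6*t)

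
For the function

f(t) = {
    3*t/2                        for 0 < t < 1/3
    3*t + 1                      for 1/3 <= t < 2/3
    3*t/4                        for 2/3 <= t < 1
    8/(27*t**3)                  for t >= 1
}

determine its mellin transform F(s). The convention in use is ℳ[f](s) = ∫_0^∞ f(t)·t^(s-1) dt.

undo the common scale on t: 3*t on [0, 1/6); 6*t + 1 on [1/6, 1/3); 3*t/2 on [1/3, 1/2); …
the common scale on t comes off first: t on [0, 1/2); 2*t + 1 on [1/2, 1); t/2 on [1, 3/2); …
f breaks at 1/3, 2/3, 1 into 4 integrals to sum
over [0, 1/3), the kernel integral of 3*t/2 enters the sum
∫ over [1/3, 2/3) of (3*t + 1)·t^(s-1) joins the sum
segment [2/3, 1) carries 3*t/4; integrate it
∫ 8/(27*t**3)·t^(s-1) over [1, ∞)

2**s*(270*2**s*s*(s - 3) + 108*2**s*(s - 3) + 81*3**s*s*(s - 3) - 32*3**s*s*(s + 1) - 162*s*(s - 3) - 108*s + 324)/(108*6**s*s*(s - 3)*(s + 1))
  -1 < Re(s) < 3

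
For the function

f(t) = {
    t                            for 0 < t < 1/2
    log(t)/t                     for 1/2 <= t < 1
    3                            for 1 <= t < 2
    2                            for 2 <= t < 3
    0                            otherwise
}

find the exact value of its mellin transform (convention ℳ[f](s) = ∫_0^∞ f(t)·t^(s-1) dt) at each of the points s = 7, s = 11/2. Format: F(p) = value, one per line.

F(7) = log(2)/384 + 9213567/14336
F(11/2) = sqrt(2)*(-220480*sqrt(2) + 5148*log(2) + 4315123 + 32752512*sqrt(6))/741312

the 4 pieces separated at 1/2, 1, 2 each add one integral
∫ over [0, 1/2) of t·t^(s-1) joins the sum
[1/2, 1) adds the kernel integral of log(t)/t
piece [1, 2): integrate 3 against the kernel
on [2, 3) integrate f = 2 against the kernel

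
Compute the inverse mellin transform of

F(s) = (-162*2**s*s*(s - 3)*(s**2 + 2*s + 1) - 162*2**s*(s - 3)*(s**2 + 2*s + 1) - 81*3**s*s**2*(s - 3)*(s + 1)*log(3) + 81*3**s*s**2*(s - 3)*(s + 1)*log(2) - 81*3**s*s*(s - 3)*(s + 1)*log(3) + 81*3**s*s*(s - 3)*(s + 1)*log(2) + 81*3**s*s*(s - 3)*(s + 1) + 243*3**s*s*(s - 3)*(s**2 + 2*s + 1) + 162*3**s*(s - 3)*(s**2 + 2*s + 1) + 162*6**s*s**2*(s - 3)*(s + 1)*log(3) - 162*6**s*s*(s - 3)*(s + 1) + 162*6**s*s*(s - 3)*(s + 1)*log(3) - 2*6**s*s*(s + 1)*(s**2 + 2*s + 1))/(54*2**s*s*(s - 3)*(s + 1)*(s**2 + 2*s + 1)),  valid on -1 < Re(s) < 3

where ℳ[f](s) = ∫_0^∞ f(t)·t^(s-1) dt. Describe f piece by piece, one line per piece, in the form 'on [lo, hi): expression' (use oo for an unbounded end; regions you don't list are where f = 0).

on [0, 1): t
on [1, 3/2): t + 3
on [3/2, 3): t*log(t)
on [3, oo): t**(-3)

decompose at 1, 3/2, 3; ℳ[f](s) sums the 4 pieces' integrals
on [0, 1): add ∫ t·t^(s-1) dt
[1, 3/2) adds the kernel integral of (t + 3)
piece [3/2, 3): integrate t*log(t) against the kernel
for t in [3, ∞): the term is ∫ t**(-3)·t^(s-1)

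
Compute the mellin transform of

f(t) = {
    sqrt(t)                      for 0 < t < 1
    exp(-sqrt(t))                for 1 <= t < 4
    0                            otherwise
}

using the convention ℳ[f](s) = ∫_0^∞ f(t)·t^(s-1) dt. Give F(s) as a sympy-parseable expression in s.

reversing the power substitution: t on [0, 1); exp(-t) on [1, 2)
breakpoints 1: one integral from each of the 2 segments
on [0, 1) integrate f = sqrt(t) against the kernel
on [1, 4) integrate f = exp(-sqrt(t)) against the kernel

2*((2*s + 1)*uppergamma(2*s, 1) - (2*s + 1)*uppergamma(2*s, 2) + 1)/(2*s + 1)
  Re(s) > -1/2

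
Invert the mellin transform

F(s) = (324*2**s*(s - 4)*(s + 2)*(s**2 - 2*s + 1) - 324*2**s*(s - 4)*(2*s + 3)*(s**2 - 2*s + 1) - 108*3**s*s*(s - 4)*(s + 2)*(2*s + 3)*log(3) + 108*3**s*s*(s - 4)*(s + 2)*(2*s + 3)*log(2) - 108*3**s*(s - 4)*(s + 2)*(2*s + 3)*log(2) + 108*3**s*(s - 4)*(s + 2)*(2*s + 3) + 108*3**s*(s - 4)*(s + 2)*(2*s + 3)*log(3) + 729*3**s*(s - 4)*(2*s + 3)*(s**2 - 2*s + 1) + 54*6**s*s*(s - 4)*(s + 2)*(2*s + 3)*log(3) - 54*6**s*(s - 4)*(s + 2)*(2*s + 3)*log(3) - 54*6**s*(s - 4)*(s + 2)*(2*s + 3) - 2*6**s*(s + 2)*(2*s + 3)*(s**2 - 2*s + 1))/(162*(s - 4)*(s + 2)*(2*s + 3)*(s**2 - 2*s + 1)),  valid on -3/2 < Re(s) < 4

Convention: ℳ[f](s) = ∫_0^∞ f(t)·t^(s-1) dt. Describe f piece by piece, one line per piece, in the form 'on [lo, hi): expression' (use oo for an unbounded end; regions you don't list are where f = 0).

strip the common scale on t: t**(3/2) on [0, 1); 2*t**2 on [1, 3/2); log(t)/t on [3/2, 3); …
slice at 2, 3, 6, transform all 4 pieces, and sum them
between 0 and 2 the integrand is sqrt(2)*t**(3/2)/4·t^(s-1)
over [2, 3), the kernel integral of t**2/2 enters the sum
piece [3, 6): integrate 2*log(t/2)/t against the kernel
piece [6, ∞): integrate 16/t**4 against the kernel

on [0, 2): sqrt(2)*t**(3/2)/4
on [2, 3): t**2/2
on [3, 6): 2*log(t/2)/t
on [6, oo): 16/t**4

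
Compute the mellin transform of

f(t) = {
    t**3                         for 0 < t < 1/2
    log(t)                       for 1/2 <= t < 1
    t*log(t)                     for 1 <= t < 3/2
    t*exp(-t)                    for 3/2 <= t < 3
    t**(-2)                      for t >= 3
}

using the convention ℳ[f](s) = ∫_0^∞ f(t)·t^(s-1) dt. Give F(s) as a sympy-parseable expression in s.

back out the shared t-power: t on [0, 1/2); log(t)/t**2 on [1/2, 1); log(t)/t on [1, 3/2); …
back out the shared t-power: t**2 on [0, 1/2); log(t)/t on [1/2, 1); log(t) on [1, 3/2); …
breakpoints 1/2, 1, 3/2, 3: one integral from each of the 5 segments
segment 0 to 1/2 holds t**3; add its integral
for t in [1/2, 1): the term is ∫ log(t)·t^(s-1)
∫ t*log(t)·t^(s-1) over [1, 3/2)
on [3/2, 3) integrate f = t*exp(-t) against the kernel
piece [3, ∞): integrate t**(-2) against the kernel

(72*2**s*(s - 2)*(s + 1)**2*(s + 3)*(2*s - (s + 1)**2 + 1)*uppergamma(s + 1, 3/2) - 72*2**s*(s - 2)*(s + 1)**2*(s + 3)*(2*s - (s + 1)**2 + 1)*uppergamma(s + 1, 3) + 72*2**s*(s - 2)*(s + 1)**2*(s + 3) + 72*2**s*(s - 2)*(s + 3)*(2*s - (s + 1)**2 + 1) + 3**s*(s - 2)*(s + 1)*(s + 3)*(-108*log(2) + 108*log(3))*(2*s - (s + 1)**2 + 1) - 108*3**s*(s - 2)*(s + 3)*(2*s - (s + 1)**2 + 1) - 8*6**s*(s + 1)**2*(s + 3)*(2*s - (s + 1)**2 + 1) - 72*(s - 2)*(s + 1)**3*(s + 3)*log(2) - 72*(s - 2)*(s + 1)**2*(s + 3) + 72*(s - 2)*(s + 1)**2*(s + 3)*log(2) + 9*(s - 2)*(s + 1)**2*(2*s - (s + 1)**2 + 1))/(72*2**s*(s - 2)*(s + 1)**2*(s + 3)*(2*s - (s + 1)**2 + 1))
  -3 < Re(s) < 2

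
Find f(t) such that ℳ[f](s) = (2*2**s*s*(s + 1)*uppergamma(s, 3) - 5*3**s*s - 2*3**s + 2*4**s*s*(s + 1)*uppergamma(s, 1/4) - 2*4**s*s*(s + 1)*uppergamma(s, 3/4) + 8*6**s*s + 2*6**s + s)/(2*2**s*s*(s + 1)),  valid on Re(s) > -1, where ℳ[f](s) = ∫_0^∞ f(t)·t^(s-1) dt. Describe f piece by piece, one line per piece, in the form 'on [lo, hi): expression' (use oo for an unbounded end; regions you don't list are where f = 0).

breakpoints 1/2, 3/2, 3: one integral from each of the 4 segments
the [0, 1/2) slice contributes ∫ t·t^(s-1) dt
∫ over [1/2, 3/2) of exp(-t/2)·t^(s-1) joins the sum
the [3/2, 3) slice contributes ∫ (t + 1)·t^(s-1) dt
piece [3, ∞): integrate exp(-t) against the kernel

on [0, 1/2): t
on [1/2, 3/2): exp(-t/2)
on [3/2, 3): t + 1
on [3, oo): exp(-t)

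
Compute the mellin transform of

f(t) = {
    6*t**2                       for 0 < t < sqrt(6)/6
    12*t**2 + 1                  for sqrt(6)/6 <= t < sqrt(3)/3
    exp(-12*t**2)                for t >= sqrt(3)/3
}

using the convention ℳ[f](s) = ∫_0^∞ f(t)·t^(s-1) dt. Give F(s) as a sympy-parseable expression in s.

back out the power substitution: 6*t on [0, 1/6); 12*t + 1 on [1/6, 1/3); exp(-12*t) on [1/3, ∞)
reversing the common scale on t: 3*t on [0, 1/3); 6*t + 1 on [1/3, 2/3); exp(-6*t) on [2/3, ∞)
invert the common scale on t to get t on [0, 1); 2*t + 1 on [1, 2); exp(-2*t) on [2, ∞)
slice at sqrt(6)/6, sqrt(3)/3, transform all 3 pieces, and sum them
[0, sqrt(6)/6) adds the kernel integral of 6*t**2
the [sqrt(6)/6, sqrt(3)/3) slice contributes ∫ (12*t**2 + 1)·t^(s-1) dt
between sqrt(3)/3 and ∞ the integrand is exp(-12*t**2)·t^(s-1)

(2**(s/2)*s*(s/2 + 1)*uppergamma(s/2, 4)/2 - 4**(s/2)*s - 4**(s/2) + 5*8**(s/2)*s/2 + 8**(s/2))/(24**(s/2)*s*(s/2 + 1))
  Re(s) > -2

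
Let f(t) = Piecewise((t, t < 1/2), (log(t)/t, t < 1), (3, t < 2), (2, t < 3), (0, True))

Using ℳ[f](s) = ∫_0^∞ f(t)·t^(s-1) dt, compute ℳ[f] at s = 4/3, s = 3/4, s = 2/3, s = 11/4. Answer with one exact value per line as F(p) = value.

cuts at 1/2, 1, 2: linearity sums the 4 kernel integrals
over [0, 1/2), the kernel integral of t enters the sum
∫ over [1/2, 1) of log(t)/t·t^(s-1) joins the sum
∫ 3·t^(s-1) over [1, 2)
∫ 2·t^(s-1) over [2, 3)

F(4/3) = -45/4 + 3*2**(2/3)*log(2)/2 + 3*2**(1/3)/2 + 9*3**(1/3)/2 + 255*2**(2/3)/56
F(3/4) = 2**(1/4)*(-210*2**(3/4) - 84*log(2) + 28*sqrt(2) + 28*6**(3/4) + 339)/21
F(2/3) = -27/2 - 3*2**(1/3)*log(2) + 3*2**(2/3)/2 + 3*3**(2/3) + 183*2**(1/3)/20
F(11/4) = 2**(1/4)*(-22920*2**(3/4) + 3179 + 4620*log(2) + 47040*sqrt(2) + 105840*6**(3/4))/32340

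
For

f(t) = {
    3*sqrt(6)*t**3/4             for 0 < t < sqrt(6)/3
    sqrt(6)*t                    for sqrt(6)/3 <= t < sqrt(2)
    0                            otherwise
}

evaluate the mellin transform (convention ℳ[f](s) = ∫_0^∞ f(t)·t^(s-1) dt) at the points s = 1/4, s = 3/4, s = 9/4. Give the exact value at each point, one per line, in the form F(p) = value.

remove the power substitution first: 3*sqrt(6)*t**(3/2)/4 on [0, 2/3); sqrt(6)*sqrt(t) on [2/3, 2)
back out the common scale on t: t**(3/2) on [0, 1); 2*sqrt(t) on [1, 3)
integrate the 2 segments split at sqrt(6)/3, then add the results
on [0, sqrt(6)/3): add ∫ 3*sqrt(6)*t**3/4·t^(s-1) dt
between sqrt(6)/3 and sqrt(2) the integrand is sqrt(6)*t·t^(s-1)

F(1/4) = 4*2**(1/8)*3**(7/8)*(-21 + 26*3**(5/8))/195
F(3/4) = 4*2**(3/8)*3**(5/8)*(-23 + 30*3**(7/8))/315
F(9/4) = 8*2**(1/8)*3**(7/8)*(-29 + 126*3**(5/8))/2457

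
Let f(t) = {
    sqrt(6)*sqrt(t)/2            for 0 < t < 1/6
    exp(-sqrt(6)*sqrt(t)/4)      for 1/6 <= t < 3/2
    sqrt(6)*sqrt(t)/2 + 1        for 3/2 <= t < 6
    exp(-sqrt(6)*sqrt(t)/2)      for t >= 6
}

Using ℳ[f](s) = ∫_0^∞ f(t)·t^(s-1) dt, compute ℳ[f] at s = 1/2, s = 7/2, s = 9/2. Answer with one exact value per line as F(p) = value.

F(1/2) = 2*sqrt(6)*(-2*exp(13/4) + E + 2*exp(15/4) + 5*exp(4))*exp(-4)/3
F(7/2) = sqrt(6)*(-174809628*exp(13/4) + 12523392*E + 1009711*exp(4) + 106028860*exp(15/4))*exp(-4)/4536
F(9/2) = sqrt(6)*(-111879692820*exp(13/4) + 20689567*exp(4) + 2065328640*E + 67858471060*exp(15/4))*exp(-4)/19440

strip the common scale on t: sqrt(t) on [0, 1/4); exp(-sqrt(t)/2) on [1/4, 9/4); sqrt(t) + 1 on [9/4, 9); …
back out the power substitution: t on [0, 1/2); exp(-t/2) on [1/2, 3/2); t + 1 on [3/2, 3); …
slice at 1/6, 3/2, 6, transform all 4 pieces, and sum them
piece [0, 1/6): integrate sqrt(6)*sqrt(t)/2 against the kernel
segment 1/6 to 3/2 holds exp(-sqrt(6)*sqrt(t)/4); add its integral
over [3/2, 6), the kernel integral of (sqrt(6)*sqrt(t)/2 + 1) enters the sum
on [6, ∞): add ∫ exp(-sqrt(6)*sqrt(t)/2)·t^(s-1) dt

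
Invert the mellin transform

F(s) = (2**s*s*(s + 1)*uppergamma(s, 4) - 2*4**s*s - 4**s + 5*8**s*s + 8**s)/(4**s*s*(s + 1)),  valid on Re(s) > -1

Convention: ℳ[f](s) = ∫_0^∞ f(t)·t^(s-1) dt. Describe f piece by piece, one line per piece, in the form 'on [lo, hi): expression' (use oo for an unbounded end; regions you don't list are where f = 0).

breakpoints 1, 2: one integral from each of the 3 segments
[0, 1) adds the kernel integral of t
∫ (2*t + 1)·t^(s-1) over [1, 2)
piece [2, ∞): integrate exp(-2*t) against the kernel

on [0, 1): t
on [1, 2): 2*t + 1
on [2, oo): exp(-2*t)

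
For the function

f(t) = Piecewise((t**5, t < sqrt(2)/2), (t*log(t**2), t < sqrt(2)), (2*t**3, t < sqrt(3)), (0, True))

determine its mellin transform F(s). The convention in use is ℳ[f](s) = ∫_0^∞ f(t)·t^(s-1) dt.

2**(1/2 - s/2)*(-32*2**s*(s + 1)**2*(s + 5) + 8*2**s*(s + 1)*(s + 3)*(s + 5)*log(2) - 16*2**s*(s + 3)*(s + 5) + 24*6**(s/2 + 1/2)*(s + 1)**2*(s + 5) + (s + 1)**2*(s + 3) + 4*(s + 1)*(s + 3)*(s + 5)*log(2) + 8*(s + 3)*(s + 5))/(8*(s + 1)**2*(s + 3)*(s + 5))
  Re(s) > -5

strip the power substitution: t**(5/2) on [0, 1/2); sqrt(t)*log(t) on [1/2, 2); 2*t**(3/2) on [2, 3)
peel off the shared t-power: t**2 on [0, 1/2); log(t) on [1/2, 2); 2*t on [2, 3)
summing 3 kernel integrals split by sqrt(2)/2, sqrt(2) yields ℳ[f](s)
the [0, sqrt(2)/2) slice contributes ∫ t**5·t^(s-1) dt
piece [sqrt(2)/2, sqrt(2)): integrate t*log(t**2) against the kernel
segment sqrt(2) to sqrt(3) holds 2*t**3; add its integral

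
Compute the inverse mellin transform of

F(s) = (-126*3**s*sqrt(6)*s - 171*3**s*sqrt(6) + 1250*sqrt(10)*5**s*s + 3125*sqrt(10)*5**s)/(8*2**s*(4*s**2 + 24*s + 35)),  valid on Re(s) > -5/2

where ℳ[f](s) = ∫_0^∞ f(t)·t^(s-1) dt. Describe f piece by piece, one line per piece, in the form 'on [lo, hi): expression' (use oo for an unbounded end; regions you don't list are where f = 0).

on [0, 3/2): 4*t**(5/2)
on [3/2, 5/2): 5*t**(7/2)

f breaks at 3/2 into 2 integrals to sum
the [0, 3/2) slice contributes ∫ 4*t**(5/2)·t^(s-1) dt
the [3/2, 5/2) slice contributes ∫ 5*t**(7/2)·t^(s-1) dt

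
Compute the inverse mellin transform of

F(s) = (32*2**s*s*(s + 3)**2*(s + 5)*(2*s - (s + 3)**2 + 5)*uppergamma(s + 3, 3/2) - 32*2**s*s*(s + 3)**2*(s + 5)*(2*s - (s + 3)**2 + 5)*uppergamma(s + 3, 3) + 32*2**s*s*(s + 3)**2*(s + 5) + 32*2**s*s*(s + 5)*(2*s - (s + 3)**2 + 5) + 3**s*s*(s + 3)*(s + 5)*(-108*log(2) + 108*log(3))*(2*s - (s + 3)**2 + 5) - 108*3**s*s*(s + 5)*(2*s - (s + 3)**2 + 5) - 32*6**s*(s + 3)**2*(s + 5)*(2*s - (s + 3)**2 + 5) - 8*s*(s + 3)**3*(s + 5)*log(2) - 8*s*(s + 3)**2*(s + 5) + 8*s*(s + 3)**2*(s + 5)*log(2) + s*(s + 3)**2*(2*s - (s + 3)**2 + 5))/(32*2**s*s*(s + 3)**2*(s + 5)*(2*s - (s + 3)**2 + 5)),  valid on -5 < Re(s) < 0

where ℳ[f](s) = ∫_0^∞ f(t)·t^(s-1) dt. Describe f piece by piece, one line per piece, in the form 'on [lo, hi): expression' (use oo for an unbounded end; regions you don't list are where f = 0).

on [0, 1/2): t**5
on [1/2, 1): t**2*log(t)
on [1, 3/2): t**3*log(t)
on [3/2, 3): t**3*exp(-t)
on [3, oo): 1

remove the shared t-power first: t**4 on [0, 1/2); t*log(t) on [1/2, 1); t**2*log(t) on [1, 3/2); …
strip the shared t-power: t**2 on [0, 1/2); log(t)/t on [1/2, 1); log(t) on [1, 3/2); …
cuts at 1/2, 1, 3/2, 3: linearity sums the 5 kernel integrals
[0, 1/2) adds the kernel integral of t**5
over [1/2, 1), the kernel integral of t**2*log(t) enters the sum
piece [1, 3/2): integrate t**3*log(t) against the kernel
for t in [3/2, 3): the term is ∫ t**3*exp(-t)·t^(s-1)
the [3, ∞) slice contributes ∫ 1·t^(s-1) dt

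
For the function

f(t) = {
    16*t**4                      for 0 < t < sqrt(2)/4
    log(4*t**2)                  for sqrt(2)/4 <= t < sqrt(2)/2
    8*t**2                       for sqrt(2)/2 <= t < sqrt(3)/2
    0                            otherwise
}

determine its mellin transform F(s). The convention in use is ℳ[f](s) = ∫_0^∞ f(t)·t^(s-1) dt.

(sqrt(2)/4)**s*(-16*2**s*s**2*(s + 4) + 4*2**s*s*(s + 2)*(s + 4)*log(2) - 8*2**s*(s + 2)*(s + 4) + 24*6**(s/2)*s**2*(s + 4) + s**2*(s + 2) + 4*s*(s + 2)*(s + 4)*log(2) + 8*(s + 2)*(s + 4))/(4*s**2*(s + 2)*(s + 4))
  Re(s) > -4

undo the common scale on t: t**4 on [0, sqrt(2)/2); log(t**2) on [sqrt(2)/2, sqrt(2)); 2*t**2 on [sqrt(2), sqrt(3))
reversing the power substitution: t**2 on [0, 1/2); log(t) on [1/2, 2); 2*t on [2, 3)
linearity at sqrt(2)/4, sqrt(2)/2 turns ℳ[f](s) into 3 summed integrals
[0, sqrt(2)/4) adds the kernel integral of 16*t**4
over [sqrt(2)/4, sqrt(2)/2), the kernel integral of log(4*t**2) enters the sum
segment [sqrt(2)/2, sqrt(3)/2) carries 8*t**2; integrate it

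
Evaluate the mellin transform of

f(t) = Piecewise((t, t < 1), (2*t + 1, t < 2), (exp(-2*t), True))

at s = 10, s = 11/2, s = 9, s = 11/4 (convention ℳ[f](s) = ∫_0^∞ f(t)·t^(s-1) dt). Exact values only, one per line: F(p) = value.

F(10) = 153527*exp(-4)/8 + 52203/110
F(11/2) = (sqrt(2)*(135135*sqrt(pi)*exp(4)*erfc(2) + 9266972)/292864 + (-98304 + 7471104*sqrt(2))*exp(4)/292864)*exp(-4)
F(9) = 16831*exp(-4)/4 + 23533/90
F(11/4) = -104/165 + 2**(1/4)*uppergamma(11/4, 4)/8 + 944*2**(3/4)/165

slice at 1, 2, transform all 3 pieces, and sum them
∫ t·t^(s-1) over [0, 1)
piece [1, 2): integrate (2*t + 1) against the kernel
on [2, ∞) integrate f = exp(-2*t) against the kernel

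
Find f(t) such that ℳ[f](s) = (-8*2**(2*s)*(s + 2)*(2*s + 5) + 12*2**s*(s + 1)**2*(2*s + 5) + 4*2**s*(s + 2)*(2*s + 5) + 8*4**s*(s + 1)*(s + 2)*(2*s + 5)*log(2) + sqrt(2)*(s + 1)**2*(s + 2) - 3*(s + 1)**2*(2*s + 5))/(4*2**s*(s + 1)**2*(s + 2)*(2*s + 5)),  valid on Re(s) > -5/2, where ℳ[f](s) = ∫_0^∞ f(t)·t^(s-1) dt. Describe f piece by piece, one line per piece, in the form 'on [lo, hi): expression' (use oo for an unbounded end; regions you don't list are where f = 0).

back out the shared t-power: sqrt(t) on [0, 1/2); 3 on [1/2, 1); log(t)/t on [1, 2)
strip the shared t-power: t**(3/2) on [0, 1/2); 3*t on [1/2, 1); log(t) on [1, 2)
f breaks at 1/2, 1 into 3 integrals to sum
segment 0 to 1/2 holds t**(5/2); add its integral
piece [1/2, 1): integrate 3*t**2 against the kernel
piece [1, 2): integrate t*log(t) against the kernel

on [0, 1/2): t**(5/2)
on [1/2, 1): 3*t**2
on [1, 2): t*log(t)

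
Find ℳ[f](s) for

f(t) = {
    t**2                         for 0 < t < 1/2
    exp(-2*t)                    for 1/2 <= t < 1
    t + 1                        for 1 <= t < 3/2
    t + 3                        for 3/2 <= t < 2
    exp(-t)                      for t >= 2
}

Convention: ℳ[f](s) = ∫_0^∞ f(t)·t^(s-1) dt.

treat the 5 regions marked off by 1/2, 1, 3/2, 2 separately and sum
segment [0, 1/2) carries t**2; integrate it
piece [1/2, 1): integrate exp(-2*t) against the kernel
on [1, 3/2): add ∫ (t + 1)·t^(s-1) dt
segment 3/2 to 2 holds (t + 3); add its integral
[2, ∞) adds the kernel integral of exp(-t)

(20*2**(2*s)*s*(s + 2) + 12*2**(2*s)*(s + 2) + 4*2**s*s*(s + 1)*(s + 2)*uppergamma(s, 2) - 8*2**s*s*(s + 2) - 4*2**s*(s + 2) - 8*3**s*s*(s + 2) - 8*3**s*(s + 2) + 4*s*(s + 1)*(s + 2)*uppergamma(s, 1) - 4*s*(s + 1)*(s + 2)*uppergamma(s, 2) + s*(s + 1))/(4*2**s*s*(s + 1)*(s + 2))
  Re(s) > -2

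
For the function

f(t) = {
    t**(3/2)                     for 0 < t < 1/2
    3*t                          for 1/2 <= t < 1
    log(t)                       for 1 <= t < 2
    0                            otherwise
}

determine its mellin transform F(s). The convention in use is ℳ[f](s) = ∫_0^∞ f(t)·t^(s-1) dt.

f breaks at 1/2, 1 into 3 integrals to sum
piece [0, 1/2): integrate t**(3/2) against the kernel
∫ over [1/2, 1) of 3*t·t^(s-1) joins the sum
on [1, 2): add ∫ log(t)·t^(s-1) dt

(-2*2**(2*s)*(s + 1)*(2*s + 3) + 6*2**s*s**2*(2*s + 3) + 2*2**s*(s + 1)*(2*s + 3) + 4**s*s*(s + 1)*(2*s + 3)*log(4) + sqrt(2)*s**2*(s + 1) - 3*s**2*(2*s + 3))/(2*2**s*s**2*(s + 1)*(2*s + 3))
  Re(s) > -3/2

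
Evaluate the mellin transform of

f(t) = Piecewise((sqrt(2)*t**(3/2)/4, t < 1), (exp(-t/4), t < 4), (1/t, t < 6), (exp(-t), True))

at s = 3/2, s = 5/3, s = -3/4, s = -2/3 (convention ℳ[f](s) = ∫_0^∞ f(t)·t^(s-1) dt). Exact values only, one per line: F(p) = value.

strip the common scale on t: t**(3/2) on [0, 1/2); exp(-t/2) on [1/2, 2); 1/(2*t) on [2, 3); …
linearity at 1, 4, 6 turns ℳ[f](s) into 4 summed integrals
on [0, 1) integrate f = sqrt(2)*t**(3/2)/4 against the kernel
∫ exp(-t/4)·t^(s-1) over [1, 4)
over [4, 6), the kernel integral of 1/t enters the sum
∫ exp(-t)·t^(s-1) over [6, ∞)

F(3/2) = -4 - 8*exp(-1) - 4*sqrt(pi)*erfc(1) + sqrt(pi)*erfc(sqrt(6))/2 + sqrt(6)*exp(-6) + sqrt(2)/12 + 4*exp(-1/4) + 4*sqrt(pi)*erfc(1/2) + 2*sqrt(6)
F(5/3) = -8*2**(1/3)*uppergamma(5/3, 1) - 3*2**(1/3) + uppergamma(5/3, 6) + 3*sqrt(2)/38 + 3*6**(2/3)/2 + 8*2**(1/3)*uppergamma(5/3, 1/4)
F(-3/4) = -sqrt(2)*uppergamma(-3/4, 1)/4 - 6**(1/4)/63 + uppergamma(-3/4, 6) + 31*sqrt(2)/84 + sqrt(2)*uppergamma(-3/4, 1/4)/4
F(-2/3) = -2**(2/3)*uppergamma(-2/3, 1)/4 - 6**(1/3)/60 + uppergamma(-2/3, 6) + 3*2**(2/3)/80 + 3*sqrt(2)/10 + 2**(2/3)*uppergamma(-2/3, 1/4)/4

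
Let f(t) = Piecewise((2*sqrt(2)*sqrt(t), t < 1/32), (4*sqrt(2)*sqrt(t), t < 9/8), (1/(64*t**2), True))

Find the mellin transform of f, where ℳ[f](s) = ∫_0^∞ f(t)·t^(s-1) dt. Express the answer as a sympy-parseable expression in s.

invert the common scale on t to get 2*sqrt(t) on [0, 1/16); 4*sqrt(t) on [1/16, 9/4); 1/(16*t**2) on [9/4, ∞)
back out the power substitution: 2*t on [0, 1/4); 4*t on [1/4, 3/2); 1/(16*t**4) on [3/2, ∞)
remove the common scale on t first: t on [0, 1/2); 2*t on [1/2, 3); t**(-4) on [3, ∞)
treat the 3 regions marked off by 1/32, 9/8 separately and sum
∫ 2*sqrt(2)*sqrt(t)·t^(s-1) over [0, 1/32)
for t in [1/32, 9/8): the term is ∫ 4*sqrt(2)*sqrt(t)·t^(s-1)
[9/8, ∞) adds the kernel integral of 1/(64*t**2)

(-36**s*(2*s + 1) + 972*6**(2*s)*(s - 2) - 81*s + 162)/(81*32**s*(s - 2)*(2*s + 1))
  -1/2 < Re(s) < 2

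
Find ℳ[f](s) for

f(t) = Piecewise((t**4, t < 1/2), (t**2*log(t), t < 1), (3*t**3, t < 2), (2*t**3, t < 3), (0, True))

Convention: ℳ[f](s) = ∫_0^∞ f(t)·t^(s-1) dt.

(128*2**(2*s)*(s + 4)*(2*s - (s + 3)**2 + 5) + 16*2**s*(s + 3)*(s + 4) - 48*2**s*(s + 4)*(2*s - (s + 3)**2 + 5) + 864*6**s*(s + 4)*(2*s - (s + 3)**2 + 5) - 4*(s + 3)**2*(s + 4)*log(2) - 4*(s + 3)*(s + 4) + 4*(s + 3)*(s + 4)*log(2) + (s + 3)*(2*s - (s + 3)**2 + 5))/(16*2**s*(s + 3)*(s + 4)*(2*s - (s + 3)**2 + 5))
  Re(s) > -4

remove the shared t-power first: t**2 on [0, 1/2); log(t) on [1/2, 1); 3*t on [1, 2); …
back out the shared t-power: t on [0, 1/2); log(t)/t on [1/2, 1); 3 on [1, 2); …
breakpoints 1/2, 1, 2: one integral from each of the 4 segments
the [0, 1/2) slice contributes ∫ t**4·t^(s-1) dt
segment 1/2 to 1 holds t**2*log(t); add its integral
∫ over [1, 2) of 3*t**3·t^(s-1) joins the sum
on [2, 3): add ∫ 2*t**3·t^(s-1) dt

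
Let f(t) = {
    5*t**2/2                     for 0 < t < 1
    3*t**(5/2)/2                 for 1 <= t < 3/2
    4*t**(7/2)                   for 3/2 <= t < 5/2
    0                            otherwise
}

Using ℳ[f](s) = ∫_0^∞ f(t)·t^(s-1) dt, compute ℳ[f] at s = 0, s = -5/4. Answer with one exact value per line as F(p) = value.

F(0) = -351*sqrt(6)/280 + 13/20 + 125*sqrt(10)/14
F(-5/4) = -11*2**(3/4)*3**(1/4)/10 + 32/15 + 50*2**(3/4)*5**(1/4)/9

f breaks at 1, 3/2 into 3 integrals to sum
on [0, 1): add ∫ 5*t**2/2·t^(s-1) dt
between 1 and 3/2 the integrand is 3*t**(5/2)/2·t^(s-1)
∫ over [3/2, 5/2) of 4*t**(7/2)·t^(s-1) joins the sum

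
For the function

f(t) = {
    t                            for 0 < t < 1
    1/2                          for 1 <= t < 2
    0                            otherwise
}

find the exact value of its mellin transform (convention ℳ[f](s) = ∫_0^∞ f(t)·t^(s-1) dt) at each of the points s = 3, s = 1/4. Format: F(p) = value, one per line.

F(3) = 17/12
F(1/4) = -6/5 + 2*2**(1/4)

the 2 pieces separated at 1 each add one integral
segment [0, 1) carries t; integrate it
for t in [1, 2): the term is ∫ 1/2·t^(s-1)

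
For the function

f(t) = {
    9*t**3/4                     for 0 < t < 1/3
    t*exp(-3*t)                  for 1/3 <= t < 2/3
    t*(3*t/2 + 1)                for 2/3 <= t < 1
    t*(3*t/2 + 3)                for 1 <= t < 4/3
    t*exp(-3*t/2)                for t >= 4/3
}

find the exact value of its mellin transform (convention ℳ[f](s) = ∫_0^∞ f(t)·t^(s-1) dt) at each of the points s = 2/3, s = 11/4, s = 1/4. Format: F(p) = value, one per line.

F(2/3) = 3**(1/3)*(-792*3**(2/3) - 429*2**(2/3) - 220*uppergamma(5/3, 2) + 15 + 220*uppergamma(5/3, 1) + 440*2**(2/3)*uppergamma(5/3, 2) + 4488*2**(1/3))/1980
F(11/4) = 3**(1/4)*(-94392*3**(3/4) - 25024*2**(3/4) - 6555*uppergamma(15/4, 2) + 285 + 6555*uppergamma(15/4, 1) + 52440*2**(3/4)*uppergamma(15/4, 2) + 1024512*sqrt(2))/530955
F(1/4) = 3**(3/4)*(-2808*3**(1/4) - 1456*2**(1/4) - 585*uppergamma(5/4, 2) + 45 + 1170*2**(1/4)*uppergamma(5/4, 2) + 585*uppergamma(5/4, 1) + 7696*sqrt(2))/5265

peel off the shared t-power: 9*t**2/4 on [0, 1/3); exp(-3*t) on [1/3, 2/3); 3*t/2 + 1 on [2/3, 1); …
strip the common scale on t: t**2/4 on [0, 1); exp(-t) on [1, 2); t/2 + 1 on [2, 3); …
strip the common scale on t: t**2 on [0, 1/2); exp(-2*t) on [1/2, 1); t + 1 on [1, 3/2); …
summing 5 kernel integrals split by 1/3, 2/3, 1, 4/3 yields ℳ[f](s)
for t in [0, 1/3): the term is ∫ 9*t**3/4·t^(s-1)
∫ t*exp(-3*t)·t^(s-1) over [1/3, 2/3)
segment 2/3 to 1 holds t*(3*t/2 + 1); add its integral
piece [1, 4/3): integrate t*(3*t/2 + 3) against the kernel
segment 4/3 to ∞ holds t*exp(-3*t/2); add its integral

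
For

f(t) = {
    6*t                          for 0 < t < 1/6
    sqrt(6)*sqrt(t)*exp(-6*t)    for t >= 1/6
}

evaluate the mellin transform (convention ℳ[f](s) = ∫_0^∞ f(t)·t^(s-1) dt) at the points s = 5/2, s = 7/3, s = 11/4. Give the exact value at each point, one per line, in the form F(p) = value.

F(5/2) = sqrt(6)*(2*E + 35)*exp(-1)/1512
F(7/3) = 6**(2/3)*(3 + 10*uppergamma(17/6, 1))/2160
F(11/4) = 6**(1/4)*(4 + 15*uppergamma(13/4, 1))/3240

reversing the common scale on t: 2*t on [0, 1/2); sqrt(2)*sqrt(t)*exp(-2*t) on [1/2, ∞)
peel off the common scale on t: t on [0, 1); sqrt(t)*exp(-t) on [1, ∞)
strip the shared t-power: sqrt(t) on [0, 1); exp(-t) on [1, ∞)
breakpoints 1/6: one integral from each of the 2 segments
∫ 6*t·t^(s-1) over [0, 1/6)
piece [1/6, ∞): integrate sqrt(6)*sqrt(t)*exp(-6*t) against the kernel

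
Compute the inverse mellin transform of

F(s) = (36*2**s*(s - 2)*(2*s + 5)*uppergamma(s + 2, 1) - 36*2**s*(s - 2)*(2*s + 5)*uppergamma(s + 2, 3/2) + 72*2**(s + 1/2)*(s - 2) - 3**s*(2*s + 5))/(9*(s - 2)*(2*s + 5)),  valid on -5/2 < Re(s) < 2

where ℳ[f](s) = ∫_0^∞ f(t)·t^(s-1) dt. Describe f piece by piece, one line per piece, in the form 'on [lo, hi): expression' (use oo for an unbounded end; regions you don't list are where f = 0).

the shared t-power comes off first: sqrt(t) on [0, 2); exp(-t/2) on [2, 3); t**(-4) on [3, ∞)
integrate the 3 segments split at 2, 3, then add the results
for t in [0, 2): the term is ∫ t**(5/2)·t^(s-1)
piece [2, 3): integrate t**2*exp(-t/2) against the kernel
on [3, ∞) integrate f = t**(-2) against the kernel

on [0, 2): t**(5/2)
on [2, 3): t**2*exp(-t/2)
on [3, oo): t**(-2)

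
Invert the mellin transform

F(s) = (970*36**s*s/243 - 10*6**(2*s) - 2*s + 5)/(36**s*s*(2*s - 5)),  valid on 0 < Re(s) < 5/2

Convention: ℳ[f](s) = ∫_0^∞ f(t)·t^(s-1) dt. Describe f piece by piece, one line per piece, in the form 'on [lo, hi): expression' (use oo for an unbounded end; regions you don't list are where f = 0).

the power substitution comes off first: 1 on [0, 1/6); 2 on [1/6, 1); 1/(243*t**5) on [1, ∞)
reversing the common scale on t: 1 on [0, 1/2); 2 on [1/2, 3); t**(-5) on [3, ∞)
undo the shared t-power: t on [0, 1/2); 2*t on [1/2, 3); t**(-4) on [3, ∞)
cuts at 1/36, 1: linearity sums the 3 kernel integrals
∫ over [0, 1/36) of 1·t^(s-1) joins the sum
over [1/36, 1), the kernel integral of 2 enters the sum
segment [1, ∞) carries 1/(243*t**(5/2)); integrate it

on [0, 1/36): 1
on [1/36, 1): 2
on [1, oo): 1/(243*t**(5/2))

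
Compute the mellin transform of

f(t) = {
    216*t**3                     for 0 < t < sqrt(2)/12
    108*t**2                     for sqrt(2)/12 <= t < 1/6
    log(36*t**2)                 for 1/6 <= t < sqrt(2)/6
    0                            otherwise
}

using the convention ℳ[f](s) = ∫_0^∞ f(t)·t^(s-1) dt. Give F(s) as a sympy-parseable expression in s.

(sqrt(2)/12)**s*(12*2**(s/2)*s**2*(s + 3) + 8*2**(s/2)*(s + 2)*(s + 3) + 4*2**s*s*(s + 2)*(s + 3)*log(2) - 8*2**s*(s + 2)*(s + 3) + sqrt(2)*s**2*(s + 2) - 6*s**2*(s + 3))/(4*s**2*(s + 2)*(s + 3))
  Re(s) > -3

back out the common scale on t: 27*t**3 on [0, sqrt(2)/6); 27*t**2 on [sqrt(2)/6, 1/3); log(9*t**2) on [1/3, sqrt(2)/3)
remove the common scale on t first: t**3 on [0, sqrt(2)/2); 3*t**2 on [sqrt(2)/2, 1); log(t**2) on [1, sqrt(2))
the power substitution comes off first: t**(3/2) on [0, 1/2); 3*t on [1/2, 1); log(t) on [1, 2)
integrate the 3 segments split at sqrt(2)/12, 1/6, then add the results
segment 0 to sqrt(2)/12 holds 216*t**3; add its integral
segment [sqrt(2)/12, 1/6) carries 108*t**2; integrate it
[1/6, sqrt(2)/6) adds the kernel integral of log(36*t**2)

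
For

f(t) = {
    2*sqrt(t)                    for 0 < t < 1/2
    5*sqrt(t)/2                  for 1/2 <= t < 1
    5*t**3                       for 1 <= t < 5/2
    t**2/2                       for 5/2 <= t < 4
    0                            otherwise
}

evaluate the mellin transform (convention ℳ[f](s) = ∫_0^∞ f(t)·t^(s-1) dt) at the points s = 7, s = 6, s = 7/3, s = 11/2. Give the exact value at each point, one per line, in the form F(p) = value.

treat the 4 regions marked off by 1/2, 1, 5/2 separately and sum
the [0, 1/2) slice contributes ∫ 2*sqrt(t)·t^(s-1) dt
segment 1/2 to 1 holds 5*sqrt(t)/2; add its integral
piece [1, 5/2): integrate 5*t**3 against the kernel
piece [5/2, 4): integrate t**2/2 against the kernel

F(7) = 117472253/6144 - sqrt(2)/3840
F(6) = 325863803/53248 - sqrt(2)/1664
F(7/3) = -15/272 - 3*2**(1/6)/136 + 384*2**(2/3)/13 + 579375*2**(2/3)*5**(1/3)/13312
F(11/2) = 2796875*sqrt(10)/6528 + 142595051/65280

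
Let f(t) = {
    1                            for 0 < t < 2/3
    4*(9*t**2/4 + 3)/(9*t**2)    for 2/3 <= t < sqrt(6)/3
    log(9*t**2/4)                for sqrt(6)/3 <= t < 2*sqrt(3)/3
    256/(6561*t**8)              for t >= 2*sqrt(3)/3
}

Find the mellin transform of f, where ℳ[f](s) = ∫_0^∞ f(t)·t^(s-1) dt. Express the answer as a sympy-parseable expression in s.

2**(1 - s/2)*(-162*2**(s/2 - 1)*(s/2 - 4)*(s/2 - 1)*(s + (s/2 - 1)**2 - 1) - 162*2**(s/2 - 1)*(s/2 - 4)*(s + (s/2 - 1)**2 - 1) - 81*3**(s/2 - 1)*s*(s/2 - 4)*(s/2 - 1)**2*log(3)/2 + 81*3**(s/2 - 1)*s*(s/2 - 4)*(s/2 - 1)**2*log(2)/2 - 81*3**(s/2 - 1)*s*(s/2 - 4)*(s/2 - 1)*log(3)/2 + 81*3**(s/2 - 1)*s*(s/2 - 4)*(s/2 - 1)*log(2)/2 + 81*3**(s/2 - 1)*s*(s/2 - 4)*(s/2 - 1)/2 + 243*3**(s/2 - 1)*(s/2 - 4)*(s/2 - 1)*(s + (s/2 - 1)**2 - 1) + 162*3**(s/2 - 1)*(s/2 - 4)*(s + (s/2 - 1)**2 - 1) + 81*6**(s/2 - 1)*s*(s/2 - 4)*(s/2 - 1)**2*log(3) - 81*6**(s/2 - 1)*s*(s/2 - 4)*(s/2 - 1) + 81*6**(s/2 - 1)*s*(s/2 - 4)*(s/2 - 1)*log(3) - 6**(s/2 - 1)*s*(s/2 - 1)*(s + (s/2 - 1)**2 - 1))/(54*(3/2)**s*s*(s/2 - 4)*(s/2 - 1)*(s + (s/2 - 1)**2 - 1))
  0 < Re(s) < 8

remove the common scale on t first: 1 on [0, 1); (t**2 + 3)/t**2 on [1, sqrt(6)/2); log(t**2) on [sqrt(6)/2, sqrt(3)); …
reversing the power substitution: 1 on [0, 1); (t + 3)/t on [1, 3/2); log(t) on [3/2, 3); …
invert the shared t-power to get t on [0, 1); t + 3 on [1, 3/2); t*log(t) on [3/2, 3); …
along the cuts 2/3, sqrt(6)/3, 2*sqrt(3)/3, ℳ[f](s) splits into 4 integrals
segment [0, 2/3) carries 1; integrate it
on [2/3, sqrt(6)/3): add ∫ 4*(9*t**2/4 + 3)/(9*t**2)·t^(s-1) dt
segment [sqrt(6)/3, 2*sqrt(3)/3) carries log(9*t**2/4); integrate it
piece [2*sqrt(3)/3, ∞): integrate 256/(6561*t**8) against the kernel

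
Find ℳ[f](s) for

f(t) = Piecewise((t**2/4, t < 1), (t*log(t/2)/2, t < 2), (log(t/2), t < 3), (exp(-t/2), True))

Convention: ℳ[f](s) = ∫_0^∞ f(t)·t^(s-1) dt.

remove the common scale on t first: t**2 on [0, 1/2); t*log(t) on [1/2, 1); log(t) on [1, 3/2); …
decompose at 1, 2, 3; ℳ[f](s) sums the 4 pieces' integrals
the [0, 1) slice contributes ∫ t**2/4·t^(s-1) dt
on [1, 2): add ∫ t*log(t/2)/2·t^(s-1) dt
∫ log(t/2)·t^(s-1) over [2, 3)
on [3, ∞): add ∫ exp(-t/2)·t^(s-1) dt

(4*2**s*s**2*(s + 2)*(s**2 + 2*s + 1)*uppergamma(s, 3/2) - 4*2**s*s**2*(s + 2) + 4*2**s*(s + 2)*(s**2 + 2*s + 1) + 3**s*s*(s + 2)*(-4*log(2) + 4*log(3))*(s**2 + 2*s + 1) - 4*3**s*(s + 2)*(s**2 + 2*s + 1) + s**3*(s + 2)*log(4) + s**2*(s + 2)*log(4) + 2*s**2*(s + 2) + s**2*(s**2 + 2*s + 1))/(4*s**2*(s + 2)*(s**2 + 2*s + 1))
  Re(s) > -2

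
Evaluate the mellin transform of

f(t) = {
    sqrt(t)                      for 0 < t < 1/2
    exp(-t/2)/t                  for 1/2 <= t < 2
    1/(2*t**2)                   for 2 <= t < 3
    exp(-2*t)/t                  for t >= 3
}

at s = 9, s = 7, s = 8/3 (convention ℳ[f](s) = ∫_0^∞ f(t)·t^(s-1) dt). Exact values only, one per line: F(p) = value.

reversing the shared t-power: t**(3/2) on [0, 1/2); exp(-t/2) on [1/2, 2); 1/(2*t) on [2, 3); …
summing 4 kernel integrals split by 1/2, 2, 3 yields ℳ[f](s)
[0, 1/2) adds the kernel integral of sqrt(t)
∫ over [1/2, 2) of exp(-t/2)/t·t^(s-1) joins the sum
for t in [2, 3): the term is ∫ 1/(2*t**2)·t^(s-1)
for t in [3, ∞): the term is ∫ exp(-2*t)/t·t^(s-1)

F(9) = -3507200*exp(-1) + sqrt(2)/9728 + 94545*exp(-6)/16 + 2059/14 + 106028861*exp(-1/4)/64
F(7) = -20864*exp(-1) + sqrt(2)/1920 + 2697*exp(-6)/8 + 211/10 + 157781*exp(-1/4)/16
F(8/3) = -2*2**(2/3)*uppergamma(5/3, 1) - 3*2**(2/3)/4 + 2**(1/3)*uppergamma(5/3, 6)/4 + 3*2**(5/6)/152 + 3*3**(2/3)/4 + 2*2**(2/3)*uppergamma(5/3, 1/4)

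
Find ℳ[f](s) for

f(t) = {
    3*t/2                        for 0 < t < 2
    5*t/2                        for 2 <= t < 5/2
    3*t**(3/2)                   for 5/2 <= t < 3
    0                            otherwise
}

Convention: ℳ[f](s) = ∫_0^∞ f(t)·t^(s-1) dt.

the 3 pieces separated at 2, 5/2 each add one integral
between 0 and 2 the integrand is 3*t/2·t^(s-1)
for t in [2, 5/2): the term is ∫ 5*t/2·t^(s-1)
between 5/2 and 3 the integrand is 3*t**(3/2)·t^(s-1)

(-8*2**s*(2*s + 3) - 30*2**(1/2 - s)*5**(s + 1/2)*(s + 1) + 72*3**(s + 1/2)*(s + 1) + 25*5**s*(2*s + 3)/2**s)/(4*(s + 1)*(2*s + 3))
  Re(s) > -1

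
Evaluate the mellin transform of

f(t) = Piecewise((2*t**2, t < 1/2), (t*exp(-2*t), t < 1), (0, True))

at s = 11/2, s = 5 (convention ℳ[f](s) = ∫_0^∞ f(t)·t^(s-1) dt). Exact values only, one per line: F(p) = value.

F(11/2) = sqrt(2)*(-1365570*sqrt(2) + (-155925*sqrt(pi)*erfc(sqrt(2)) + 128 + 155925*sqrt(pi)*erfc(1))*exp(2) + 632910*E)*exp(-2)/122880
F(5) = (-6104 + exp(2) + 2282*E)*exp(-2)/448

remove the shared t-power first: 2*t on [0, 1/2); exp(-2*t) on [1/2, 1)
invert the common scale on t to get t on [0, 1); exp(-t) on [1, 2)
treat the 2 regions marked off by 1/2 separately and sum
over [0, 1/2), the kernel integral of 2*t**2 enters the sum
the [1/2, 1) slice contributes ∫ t*exp(-2*t)·t^(s-1) dt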